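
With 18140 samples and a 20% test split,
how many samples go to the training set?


Test set = 18140 * 20% = 3628. Training set = 18140 - 3628 = 14512.

14512


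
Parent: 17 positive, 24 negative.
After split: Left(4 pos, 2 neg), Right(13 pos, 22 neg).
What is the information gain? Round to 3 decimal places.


H(parent) = 0.9789. H(left) = 0.9183, H(right) = 0.9518. Weighted = (6/41)*0.9183 + (35/41)*0.9518 = 0.9469. IG = 0.9789 - 0.9469 = 0.0320, which rounds to 0.032.

0.032


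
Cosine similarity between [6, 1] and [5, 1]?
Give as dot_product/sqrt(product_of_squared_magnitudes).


dot = 31. |a|^2 = 37, |b|^2 = 26. cos = 31/sqrt(962).

31/sqrt(962)


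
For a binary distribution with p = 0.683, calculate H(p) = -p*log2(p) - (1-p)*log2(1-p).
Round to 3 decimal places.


H = -0.683*log2(0.683) - 0.317*log2(0.317) = 0.901.

0.901


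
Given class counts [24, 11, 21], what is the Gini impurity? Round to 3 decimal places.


Total = 56. Proportions: 24/56, 11/56, 21/56. sum(p_i^2) = 0.3629. Gini = 1 - 0.3629 = 0.6371, which rounds to 0.637.

0.637


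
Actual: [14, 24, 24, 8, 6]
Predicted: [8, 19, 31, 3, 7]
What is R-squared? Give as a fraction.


Mean(y) = 76/5. SS_res = 136. SS_tot = 1464/5. R^2 = 1 - 136/(1464/5) = 98/183.

98/183


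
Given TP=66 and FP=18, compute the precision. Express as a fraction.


Precision = TP / (TP + FP) = 66 / 84 = 11/14.

11/14


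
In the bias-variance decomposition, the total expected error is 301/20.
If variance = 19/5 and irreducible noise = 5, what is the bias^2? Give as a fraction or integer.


Total error = bias^2 + variance + irreducible noise. So bias^2 = 301/20 - 19/5 - 5 = 25/4.

25/4


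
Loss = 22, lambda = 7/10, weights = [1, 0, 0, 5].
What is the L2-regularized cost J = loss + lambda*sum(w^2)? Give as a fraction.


L2 sq norm = sum(w^2) = 26. J = 22 + 7/10 * 26 = 201/5.

201/5


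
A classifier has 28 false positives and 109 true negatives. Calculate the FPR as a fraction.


FPR = FP / (FP + TN) = 28 / 137 = 28/137.

28/137


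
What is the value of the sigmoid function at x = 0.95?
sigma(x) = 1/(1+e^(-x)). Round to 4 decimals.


sigma(0.95) = 1/(1+e^(-0.95)) = 1/(1+0.386741) = 1/1.386741 = 0.7211.

0.7211


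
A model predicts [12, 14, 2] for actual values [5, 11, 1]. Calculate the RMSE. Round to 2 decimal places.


MSE = 19.6667. RMSE = sqrt(19.6667) = 4.43.

4.43


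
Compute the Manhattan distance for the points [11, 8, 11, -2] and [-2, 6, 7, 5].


d = sum of absolute differences: |11--2|=13 + |8-6|=2 + |11-7|=4 + |-2-5|=7 = 26.

26


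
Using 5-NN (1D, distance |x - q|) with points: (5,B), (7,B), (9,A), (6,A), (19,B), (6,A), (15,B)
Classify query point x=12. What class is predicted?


Distances: |5-12|=7, |7-12|=5, |9-12|=3, |6-12|=6, |19-12|=7, |6-12|=6, |15-12|=3. 5 nearest: (9,A), (15,B), (7,B), (6,A), (6,A). Counts: {'A': 3, 'B': 2}. Majority class: A.

A


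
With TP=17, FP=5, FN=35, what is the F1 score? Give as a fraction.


Precision = 17/22 = 17/22. Recall = 17/52 = 17/52. F1 = 2*P*R/(P+R) = 17/37.

17/37


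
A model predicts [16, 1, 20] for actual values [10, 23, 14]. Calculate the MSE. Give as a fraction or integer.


MSE = (1/3) * ((10-16)^2=36 + (23-1)^2=484 + (14-20)^2=36). Sum = 556. MSE = 556/3.

556/3


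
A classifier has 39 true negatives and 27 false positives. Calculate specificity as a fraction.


Specificity = TN / (TN + FP) = 39 / 66 = 13/22.

13/22


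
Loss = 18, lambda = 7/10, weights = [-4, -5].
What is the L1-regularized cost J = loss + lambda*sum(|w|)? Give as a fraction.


L1 norm = sum(|w|) = 9. J = 18 + 7/10 * 9 = 243/10.

243/10


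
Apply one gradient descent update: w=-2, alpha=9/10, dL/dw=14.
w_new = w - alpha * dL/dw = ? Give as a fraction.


w_new = -2 - 9/10 * 14 = -2 - 63/5 = -73/5.

-73/5


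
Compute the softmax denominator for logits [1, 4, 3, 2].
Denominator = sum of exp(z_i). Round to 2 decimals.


Denom = e^1=2.7183 + e^4=54.5982 + e^3=20.0855 + e^2=7.3891. Sum = 84.7911, which rounds to 84.79.

84.79


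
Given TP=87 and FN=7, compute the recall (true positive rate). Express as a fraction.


Recall = TP / (TP + FN) = 87 / 94 = 87/94.

87/94


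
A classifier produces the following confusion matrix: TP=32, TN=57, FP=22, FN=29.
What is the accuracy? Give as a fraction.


Accuracy = (TP + TN) / (TP + TN + FP + FN) = (32 + 57) / 140 = 89/140.

89/140


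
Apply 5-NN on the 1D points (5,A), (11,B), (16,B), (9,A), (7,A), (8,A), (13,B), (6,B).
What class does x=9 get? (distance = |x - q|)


Distances: |5-9|=4, |11-9|=2, |16-9|=7, |9-9|=0, |7-9|=2, |8-9|=1, |13-9|=4, |6-9|=3. 5 nearest: (9,A), (8,A), (7,A), (11,B), (6,B). Counts: {'A': 3, 'B': 2}. Majority class: A.

A


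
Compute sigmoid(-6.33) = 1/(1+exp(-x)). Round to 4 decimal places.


sigma(-6.33) = 1/(1+e^(6.33)) = 1/(1+561.156594) = 1/562.156594 = 0.0018.

0.0018


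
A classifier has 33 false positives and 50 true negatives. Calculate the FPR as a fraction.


FPR = FP / (FP + TN) = 33 / 83 = 33/83.

33/83


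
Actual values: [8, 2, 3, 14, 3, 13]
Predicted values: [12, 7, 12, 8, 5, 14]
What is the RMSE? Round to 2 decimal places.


MSE = 27.1667. RMSE = sqrt(27.1667) = 5.21.

5.21


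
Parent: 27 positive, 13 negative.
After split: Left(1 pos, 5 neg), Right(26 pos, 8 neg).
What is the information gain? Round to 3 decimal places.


H(parent) = 0.9097. H(left) = 0.6500, H(right) = 0.7871. Weighted = (6/40)*0.6500 + (34/40)*0.7871 = 0.7665. IG = 0.9097 - 0.7665 = 0.1432, which rounds to 0.143.

0.143


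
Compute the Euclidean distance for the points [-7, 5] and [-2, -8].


d = sqrt(sum of squared differences). (-7--2)^2=25, (5--8)^2=169. Sum = 194.

sqrt(194)


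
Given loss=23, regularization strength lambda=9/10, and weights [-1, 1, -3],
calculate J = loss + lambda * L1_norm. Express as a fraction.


L1 norm = sum(|w|) = 5. J = 23 + 9/10 * 5 = 55/2.

55/2


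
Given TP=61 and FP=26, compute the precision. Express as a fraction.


Precision = TP / (TP + FP) = 61 / 87 = 61/87.

61/87


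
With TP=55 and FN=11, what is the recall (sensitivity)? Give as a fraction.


Recall = TP / (TP + FN) = 55 / 66 = 5/6.

5/6


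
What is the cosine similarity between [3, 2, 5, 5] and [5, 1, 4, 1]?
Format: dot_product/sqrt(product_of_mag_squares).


dot = 42. |a|^2 = 63, |b|^2 = 43. cos = 42/sqrt(2709).

42/sqrt(2709)


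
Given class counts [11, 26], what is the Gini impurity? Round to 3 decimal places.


Total = 37. Proportions: 11/37, 26/37. sum(p_i^2) = 0.5822. Gini = 1 - 0.5822 = 0.4178, which rounds to 0.418.

0.418


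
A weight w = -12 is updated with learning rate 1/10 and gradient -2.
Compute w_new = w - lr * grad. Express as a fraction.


w_new = -12 - 1/10 * -2 = -12 - -1/5 = -59/5.

-59/5


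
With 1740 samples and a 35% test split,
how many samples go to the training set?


Test set = 1740 * 35% = 609. Training set = 1740 - 609 = 1131.

1131


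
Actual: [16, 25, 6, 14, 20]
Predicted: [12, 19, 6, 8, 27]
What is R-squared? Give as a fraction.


Mean(y) = 81/5. SS_res = 137. SS_tot = 1004/5. R^2 = 1 - 137/(1004/5) = 319/1004.

319/1004


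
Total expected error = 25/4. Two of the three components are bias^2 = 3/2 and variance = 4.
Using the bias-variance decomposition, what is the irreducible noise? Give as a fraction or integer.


Total error = bias^2 + variance + irreducible noise. So irreducible noise = 25/4 - 3/2 - 4 = 3/4.

3/4


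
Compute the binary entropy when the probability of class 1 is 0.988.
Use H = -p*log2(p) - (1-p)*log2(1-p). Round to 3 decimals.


H = -0.988*log2(0.988) - 0.012*log2(0.012) = 0.094.

0.094


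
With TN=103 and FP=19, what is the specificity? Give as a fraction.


Specificity = TN / (TN + FP) = 103 / 122 = 103/122.

103/122


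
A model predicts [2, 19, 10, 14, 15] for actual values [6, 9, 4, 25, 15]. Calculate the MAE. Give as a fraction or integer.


MAE = (1/5) * (|6-2|=4 + |9-19|=10 + |4-10|=6 + |25-14|=11 + |15-15|=0). Sum = 31. MAE = 31/5.

31/5


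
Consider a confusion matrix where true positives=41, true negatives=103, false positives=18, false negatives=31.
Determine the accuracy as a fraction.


Accuracy = (TP + TN) / (TP + TN + FP + FN) = (41 + 103) / 193 = 144/193.

144/193


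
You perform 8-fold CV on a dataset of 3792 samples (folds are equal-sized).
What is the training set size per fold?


Each validation fold has 3792/8 = 474 samples. Training set = 3792 - 474 = 3318.

3318


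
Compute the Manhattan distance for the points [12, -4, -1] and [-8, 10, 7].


d = sum of absolute differences: |12--8|=20 + |-4-10|=14 + |-1-7|=8 = 42.

42


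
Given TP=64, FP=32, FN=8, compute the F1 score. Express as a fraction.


Precision = 64/96 = 2/3. Recall = 64/72 = 8/9. F1 = 2*P*R/(P+R) = 16/21.

16/21


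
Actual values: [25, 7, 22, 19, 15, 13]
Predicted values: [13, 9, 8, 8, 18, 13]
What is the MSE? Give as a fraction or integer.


MSE = (1/6) * ((25-13)^2=144 + (7-9)^2=4 + (22-8)^2=196 + (19-8)^2=121 + (15-18)^2=9 + (13-13)^2=0). Sum = 474. MSE = 79.

79


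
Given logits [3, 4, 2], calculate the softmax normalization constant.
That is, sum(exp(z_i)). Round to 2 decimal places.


Denom = e^3=20.0855 + e^4=54.5982 + e^2=7.3891. Sum = 82.0728, which rounds to 82.07.

82.07


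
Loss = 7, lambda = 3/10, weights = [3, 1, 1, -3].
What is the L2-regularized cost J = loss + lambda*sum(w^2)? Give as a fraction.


L2 sq norm = sum(w^2) = 20. J = 7 + 3/10 * 20 = 13.

13


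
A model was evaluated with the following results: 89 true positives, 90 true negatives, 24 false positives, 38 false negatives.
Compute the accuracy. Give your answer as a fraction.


Accuracy = (TP + TN) / (TP + TN + FP + FN) = (89 + 90) / 241 = 179/241.

179/241


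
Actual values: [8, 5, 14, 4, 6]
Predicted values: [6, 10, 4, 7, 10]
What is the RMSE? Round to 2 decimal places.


MSE = 30.8000. RMSE = sqrt(30.8000) = 5.55.

5.55


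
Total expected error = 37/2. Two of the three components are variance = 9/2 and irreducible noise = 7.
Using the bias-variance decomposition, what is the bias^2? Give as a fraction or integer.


Total error = bias^2 + variance + irreducible noise. So bias^2 = 37/2 - 9/2 - 7 = 7.

7


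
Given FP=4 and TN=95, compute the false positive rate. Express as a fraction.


FPR = FP / (FP + TN) = 4 / 99 = 4/99.

4/99


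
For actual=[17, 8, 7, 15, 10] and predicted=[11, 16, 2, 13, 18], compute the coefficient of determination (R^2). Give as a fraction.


Mean(y) = 57/5. SS_res = 193. SS_tot = 386/5. R^2 = 1 - 193/(386/5) = -3/2.

-3/2


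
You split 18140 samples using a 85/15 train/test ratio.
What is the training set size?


Test set = 18140 * 15% = 2721. Training set = 18140 - 2721 = 15419.

15419


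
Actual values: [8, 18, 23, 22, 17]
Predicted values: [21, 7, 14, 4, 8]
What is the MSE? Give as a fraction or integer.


MSE = (1/5) * ((8-21)^2=169 + (18-7)^2=121 + (23-14)^2=81 + (22-4)^2=324 + (17-8)^2=81). Sum = 776. MSE = 776/5.

776/5


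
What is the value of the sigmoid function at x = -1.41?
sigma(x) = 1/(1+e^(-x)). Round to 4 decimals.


sigma(-1.41) = 1/(1+e^(1.41)) = 1/(1+4.095955) = 1/5.095955 = 0.1962.

0.1962


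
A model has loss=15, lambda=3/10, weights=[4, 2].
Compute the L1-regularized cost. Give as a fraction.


L1 norm = sum(|w|) = 6. J = 15 + 3/10 * 6 = 84/5.

84/5


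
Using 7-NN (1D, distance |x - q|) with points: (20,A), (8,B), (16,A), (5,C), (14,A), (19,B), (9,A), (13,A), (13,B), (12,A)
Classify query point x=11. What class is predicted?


Distances: |20-11|=9, |8-11|=3, |16-11|=5, |5-11|=6, |14-11|=3, |19-11|=8, |9-11|=2, |13-11|=2, |13-11|=2, |12-11|=1. 7 nearest: (12,A), (9,A), (13,A), (13,B), (14,A), (8,B), (16,A). Counts: {'A': 5, 'B': 2}. Majority class: A.

A


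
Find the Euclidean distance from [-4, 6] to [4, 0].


d = sqrt(sum of squared differences). (-4-4)^2=64, (6-0)^2=36. Sum = 100.

10


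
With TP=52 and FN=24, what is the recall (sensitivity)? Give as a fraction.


Recall = TP / (TP + FN) = 52 / 76 = 13/19.

13/19


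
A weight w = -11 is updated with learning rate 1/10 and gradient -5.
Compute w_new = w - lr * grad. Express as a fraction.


w_new = -11 - 1/10 * -5 = -11 - -1/2 = -21/2.

-21/2


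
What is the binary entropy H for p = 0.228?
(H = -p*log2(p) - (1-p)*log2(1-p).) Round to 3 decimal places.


H = -0.228*log2(0.228) - 0.772*log2(0.772) = 0.775.

0.775


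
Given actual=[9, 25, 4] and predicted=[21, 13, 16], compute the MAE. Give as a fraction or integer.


MAE = (1/3) * (|9-21|=12 + |25-13|=12 + |4-16|=12). Sum = 36. MAE = 12.

12


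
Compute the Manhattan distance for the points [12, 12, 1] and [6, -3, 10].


d = sum of absolute differences: |12-6|=6 + |12--3|=15 + |1-10|=9 = 30.

30


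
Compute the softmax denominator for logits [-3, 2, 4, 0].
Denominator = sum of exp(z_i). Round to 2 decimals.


Denom = e^-3=0.0498 + e^2=7.3891 + e^4=54.5982 + e^0=1.0000. Sum = 63.0371, which rounds to 63.04.

63.04


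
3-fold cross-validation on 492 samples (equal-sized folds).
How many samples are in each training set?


Each validation fold has 492/3 = 164 samples. Training set = 492 - 164 = 328.

328


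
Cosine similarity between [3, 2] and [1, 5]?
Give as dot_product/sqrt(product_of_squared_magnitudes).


dot = 13. |a|^2 = 13, |b|^2 = 26. cos = 13/sqrt(338).

13/sqrt(338)


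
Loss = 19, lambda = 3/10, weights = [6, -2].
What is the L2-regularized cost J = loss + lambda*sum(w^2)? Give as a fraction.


L2 sq norm = sum(w^2) = 40. J = 19 + 3/10 * 40 = 31.

31


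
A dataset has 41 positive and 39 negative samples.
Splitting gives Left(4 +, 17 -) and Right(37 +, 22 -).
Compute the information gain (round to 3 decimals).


H(parent) = 0.9995. H(left) = 0.7025, H(right) = 0.9529. Weighted = (21/80)*0.7025 + (59/80)*0.9529 = 0.8872. IG = 0.9995 - 0.8872 = 0.1123, which rounds to 0.112.

0.112


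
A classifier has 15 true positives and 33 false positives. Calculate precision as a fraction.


Precision = TP / (TP + FP) = 15 / 48 = 5/16.

5/16


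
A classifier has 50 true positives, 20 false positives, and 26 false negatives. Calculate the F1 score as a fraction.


Precision = 50/70 = 5/7. Recall = 50/76 = 25/38. F1 = 2*P*R/(P+R) = 50/73.

50/73


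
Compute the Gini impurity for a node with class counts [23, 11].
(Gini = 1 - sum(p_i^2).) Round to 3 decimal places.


Total = 34. Proportions: 23/34, 11/34. sum(p_i^2) = 0.5623. Gini = 1 - 0.5623 = 0.4377, which rounds to 0.438.

0.438


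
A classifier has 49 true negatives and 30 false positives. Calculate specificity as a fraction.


Specificity = TN / (TN + FP) = 49 / 79 = 49/79.

49/79


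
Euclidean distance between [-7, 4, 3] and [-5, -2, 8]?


d = sqrt(sum of squared differences). (-7--5)^2=4, (4--2)^2=36, (3-8)^2=25. Sum = 65.

sqrt(65)


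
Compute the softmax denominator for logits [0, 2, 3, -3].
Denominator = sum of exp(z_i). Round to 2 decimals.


Denom = e^0=1.0000 + e^2=7.3891 + e^3=20.0855 + e^-3=0.0498. Sum = 28.5244, which rounds to 28.52.

28.52


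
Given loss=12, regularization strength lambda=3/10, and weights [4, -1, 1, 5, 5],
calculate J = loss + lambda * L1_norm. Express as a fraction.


L1 norm = sum(|w|) = 16. J = 12 + 3/10 * 16 = 84/5.

84/5


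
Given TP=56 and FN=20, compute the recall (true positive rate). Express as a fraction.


Recall = TP / (TP + FN) = 56 / 76 = 14/19.

14/19


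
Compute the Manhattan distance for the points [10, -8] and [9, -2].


d = sum of absolute differences: |10-9|=1 + |-8--2|=6 = 7.

7


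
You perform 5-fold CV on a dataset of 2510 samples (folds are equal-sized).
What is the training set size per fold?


Each validation fold has 2510/5 = 502 samples. Training set = 2510 - 502 = 2008.

2008


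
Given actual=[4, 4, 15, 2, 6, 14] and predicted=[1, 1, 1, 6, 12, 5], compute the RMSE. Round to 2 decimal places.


MSE = 57.8333. RMSE = sqrt(57.8333) = 7.60.

7.60


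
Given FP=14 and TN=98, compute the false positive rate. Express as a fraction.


FPR = FP / (FP + TN) = 14 / 112 = 1/8.

1/8


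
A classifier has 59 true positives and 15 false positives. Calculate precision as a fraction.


Precision = TP / (TP + FP) = 59 / 74 = 59/74.

59/74


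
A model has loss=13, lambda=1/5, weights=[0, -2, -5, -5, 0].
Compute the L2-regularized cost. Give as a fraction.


L2 sq norm = sum(w^2) = 54. J = 13 + 1/5 * 54 = 119/5.

119/5


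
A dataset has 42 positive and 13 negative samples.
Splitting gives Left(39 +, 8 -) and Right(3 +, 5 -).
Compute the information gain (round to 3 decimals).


H(parent) = 0.7889. H(left) = 0.6582, H(right) = 0.9544. Weighted = (47/55)*0.6582 + (8/55)*0.9544 = 0.7013. IG = 0.7889 - 0.7013 = 0.0876, which rounds to 0.088.

0.088


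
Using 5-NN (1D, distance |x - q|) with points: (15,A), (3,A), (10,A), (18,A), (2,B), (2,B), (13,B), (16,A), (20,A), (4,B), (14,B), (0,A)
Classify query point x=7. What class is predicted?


Distances: |15-7|=8, |3-7|=4, |10-7|=3, |18-7|=11, |2-7|=5, |2-7|=5, |13-7|=6, |16-7|=9, |20-7|=13, |4-7|=3, |14-7|=7, |0-7|=7. 5 nearest: (10,A), (4,B), (3,A), (2,B), (2,B). Counts: {'A': 2, 'B': 3}. Majority class: B.

B


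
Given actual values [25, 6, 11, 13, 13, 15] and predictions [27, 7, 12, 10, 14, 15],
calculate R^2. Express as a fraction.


Mean(y) = 83/6. SS_res = 16. SS_tot = 1181/6. R^2 = 1 - 16/(1181/6) = 1085/1181.

1085/1181


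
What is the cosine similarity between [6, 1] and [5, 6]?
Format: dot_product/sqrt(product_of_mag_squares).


dot = 36. |a|^2 = 37, |b|^2 = 61. cos = 36/sqrt(2257).

36/sqrt(2257)


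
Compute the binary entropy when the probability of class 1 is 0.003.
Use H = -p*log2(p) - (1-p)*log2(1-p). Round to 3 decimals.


H = -0.003*log2(0.003) - 0.997*log2(0.997) = 0.029.

0.029


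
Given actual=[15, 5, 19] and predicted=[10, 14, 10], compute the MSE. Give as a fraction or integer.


MSE = (1/3) * ((15-10)^2=25 + (5-14)^2=81 + (19-10)^2=81). Sum = 187. MSE = 187/3.

187/3


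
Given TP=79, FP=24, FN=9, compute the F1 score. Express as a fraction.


Precision = 79/103 = 79/103. Recall = 79/88 = 79/88. F1 = 2*P*R/(P+R) = 158/191.

158/191


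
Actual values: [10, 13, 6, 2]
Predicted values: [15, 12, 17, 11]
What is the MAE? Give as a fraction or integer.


MAE = (1/4) * (|10-15|=5 + |13-12|=1 + |6-17|=11 + |2-11|=9). Sum = 26. MAE = 13/2.

13/2


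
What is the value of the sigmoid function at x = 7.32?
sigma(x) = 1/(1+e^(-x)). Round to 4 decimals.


sigma(7.32) = 1/(1+e^(-7.32)) = 1/(1+0.000662) = 1/1.000662 = 0.9993.

0.9993


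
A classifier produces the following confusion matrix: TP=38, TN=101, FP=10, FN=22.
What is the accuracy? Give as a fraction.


Accuracy = (TP + TN) / (TP + TN + FP + FN) = (38 + 101) / 171 = 139/171.

139/171


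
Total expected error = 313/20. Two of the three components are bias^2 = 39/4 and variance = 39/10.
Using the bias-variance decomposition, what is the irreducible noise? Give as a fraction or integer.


Total error = bias^2 + variance + irreducible noise. So irreducible noise = 313/20 - 39/4 - 39/10 = 2.

2


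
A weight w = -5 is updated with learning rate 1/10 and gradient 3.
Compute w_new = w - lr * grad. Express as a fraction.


w_new = -5 - 1/10 * 3 = -5 - 3/10 = -53/10.

-53/10


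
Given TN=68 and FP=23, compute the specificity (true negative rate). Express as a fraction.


Specificity = TN / (TN + FP) = 68 / 91 = 68/91.

68/91


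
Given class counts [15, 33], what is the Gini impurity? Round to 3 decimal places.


Total = 48. Proportions: 15/48, 33/48. sum(p_i^2) = 0.5703. Gini = 1 - 0.5703 = 0.4297, which rounds to 0.430.

0.430


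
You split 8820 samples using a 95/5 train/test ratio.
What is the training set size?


Test set = 8820 * 5% = 441. Training set = 8820 - 441 = 8379.

8379


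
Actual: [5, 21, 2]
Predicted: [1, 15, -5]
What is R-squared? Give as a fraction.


Mean(y) = 28/3. SS_res = 101. SS_tot = 626/3. R^2 = 1 - 101/(626/3) = 323/626.

323/626


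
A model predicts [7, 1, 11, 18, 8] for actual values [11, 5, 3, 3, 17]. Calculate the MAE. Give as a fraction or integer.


MAE = (1/5) * (|11-7|=4 + |5-1|=4 + |3-11|=8 + |3-18|=15 + |17-8|=9). Sum = 40. MAE = 8.

8


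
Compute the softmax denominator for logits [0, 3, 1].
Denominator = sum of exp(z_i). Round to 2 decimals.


Denom = e^0=1.0000 + e^3=20.0855 + e^1=2.7183. Sum = 23.8038, which rounds to 23.80.

23.80


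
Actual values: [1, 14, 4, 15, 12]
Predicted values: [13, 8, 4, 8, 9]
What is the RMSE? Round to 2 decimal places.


MSE = 47.6000. RMSE = sqrt(47.6000) = 6.90.

6.90


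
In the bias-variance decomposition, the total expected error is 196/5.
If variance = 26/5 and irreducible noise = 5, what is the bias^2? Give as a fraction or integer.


Total error = bias^2 + variance + irreducible noise. So bias^2 = 196/5 - 26/5 - 5 = 29.

29


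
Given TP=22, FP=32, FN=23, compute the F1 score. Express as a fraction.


Precision = 22/54 = 11/27. Recall = 22/45 = 22/45. F1 = 2*P*R/(P+R) = 4/9.

4/9


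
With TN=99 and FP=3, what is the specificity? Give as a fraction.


Specificity = TN / (TN + FP) = 99 / 102 = 33/34.

33/34


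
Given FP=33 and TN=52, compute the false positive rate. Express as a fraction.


FPR = FP / (FP + TN) = 33 / 85 = 33/85.

33/85


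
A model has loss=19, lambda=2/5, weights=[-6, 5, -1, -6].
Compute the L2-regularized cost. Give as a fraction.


L2 sq norm = sum(w^2) = 98. J = 19 + 2/5 * 98 = 291/5.

291/5


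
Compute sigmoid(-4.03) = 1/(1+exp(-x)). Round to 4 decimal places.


sigma(-4.03) = 1/(1+e^(4.03)) = 1/(1+56.260911) = 1/57.260911 = 0.0175.

0.0175


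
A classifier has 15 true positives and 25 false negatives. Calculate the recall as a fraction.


Recall = TP / (TP + FN) = 15 / 40 = 3/8.

3/8


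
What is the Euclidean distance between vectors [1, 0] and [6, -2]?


d = sqrt(sum of squared differences). (1-6)^2=25, (0--2)^2=4. Sum = 29.

sqrt(29)


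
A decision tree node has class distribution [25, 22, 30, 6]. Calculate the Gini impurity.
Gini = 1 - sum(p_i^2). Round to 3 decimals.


Total = 83. Proportions: 25/83, 22/83, 30/83, 6/83. sum(p_i^2) = 0.2969. Gini = 1 - 0.2969 = 0.7031, which rounds to 0.703.

0.703


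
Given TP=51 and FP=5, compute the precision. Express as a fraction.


Precision = TP / (TP + FP) = 51 / 56 = 51/56.

51/56


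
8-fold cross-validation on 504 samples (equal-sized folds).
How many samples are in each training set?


Each validation fold has 504/8 = 63 samples. Training set = 504 - 63 = 441.

441


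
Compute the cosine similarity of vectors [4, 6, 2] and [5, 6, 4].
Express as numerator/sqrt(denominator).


dot = 64. |a|^2 = 56, |b|^2 = 77. cos = 64/sqrt(4312).

64/sqrt(4312)


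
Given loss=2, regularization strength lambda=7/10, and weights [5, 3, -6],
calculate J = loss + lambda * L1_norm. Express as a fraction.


L1 norm = sum(|w|) = 14. J = 2 + 7/10 * 14 = 59/5.

59/5


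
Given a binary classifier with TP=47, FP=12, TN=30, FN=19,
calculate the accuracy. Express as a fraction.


Accuracy = (TP + TN) / (TP + TN + FP + FN) = (47 + 30) / 108 = 77/108.

77/108


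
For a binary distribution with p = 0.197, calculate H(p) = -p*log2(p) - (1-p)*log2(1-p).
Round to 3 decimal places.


H = -0.197*log2(0.197) - 0.803*log2(0.803) = 0.716.

0.716


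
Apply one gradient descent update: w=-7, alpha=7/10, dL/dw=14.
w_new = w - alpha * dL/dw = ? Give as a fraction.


w_new = -7 - 7/10 * 14 = -7 - 49/5 = -84/5.

-84/5


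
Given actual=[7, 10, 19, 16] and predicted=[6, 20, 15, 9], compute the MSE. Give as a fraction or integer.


MSE = (1/4) * ((7-6)^2=1 + (10-20)^2=100 + (19-15)^2=16 + (16-9)^2=49). Sum = 166. MSE = 83/2.

83/2


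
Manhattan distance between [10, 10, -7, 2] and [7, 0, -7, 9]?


d = sum of absolute differences: |10-7|=3 + |10-0|=10 + |-7--7|=0 + |2-9|=7 = 20.

20


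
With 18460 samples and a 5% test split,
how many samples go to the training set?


Test set = 18460 * 5% = 923. Training set = 18460 - 923 = 17537.

17537


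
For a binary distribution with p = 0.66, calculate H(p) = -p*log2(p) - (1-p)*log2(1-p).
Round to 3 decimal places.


H = -0.66*log2(0.66) - 0.34*log2(0.34) = 0.925.

0.925


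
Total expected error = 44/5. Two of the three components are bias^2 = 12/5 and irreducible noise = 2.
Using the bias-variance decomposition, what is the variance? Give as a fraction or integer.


Total error = bias^2 + variance + irreducible noise. So variance = 44/5 - 12/5 - 2 = 22/5.

22/5


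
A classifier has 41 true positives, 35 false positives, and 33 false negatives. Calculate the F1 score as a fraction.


Precision = 41/76 = 41/76. Recall = 41/74 = 41/74. F1 = 2*P*R/(P+R) = 41/75.

41/75


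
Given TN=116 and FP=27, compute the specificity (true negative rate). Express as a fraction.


Specificity = TN / (TN + FP) = 116 / 143 = 116/143.

116/143


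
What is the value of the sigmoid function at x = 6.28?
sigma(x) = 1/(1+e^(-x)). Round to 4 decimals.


sigma(6.28) = 1/(1+e^(-6.28)) = 1/(1+0.001873) = 1/1.001873 = 0.9981.

0.9981


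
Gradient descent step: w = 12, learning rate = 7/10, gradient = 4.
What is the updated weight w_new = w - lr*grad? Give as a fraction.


w_new = 12 - 7/10 * 4 = 12 - 14/5 = 46/5.

46/5


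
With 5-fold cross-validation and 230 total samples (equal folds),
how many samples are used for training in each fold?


Each validation fold has 230/5 = 46 samples. Training set = 230 - 46 = 184.

184


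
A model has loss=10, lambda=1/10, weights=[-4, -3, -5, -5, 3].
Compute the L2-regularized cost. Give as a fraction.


L2 sq norm = sum(w^2) = 84. J = 10 + 1/10 * 84 = 92/5.

92/5


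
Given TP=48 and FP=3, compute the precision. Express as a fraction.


Precision = TP / (TP + FP) = 48 / 51 = 16/17.

16/17


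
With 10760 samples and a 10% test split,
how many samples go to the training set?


Test set = 10760 * 10% = 1076. Training set = 10760 - 1076 = 9684.

9684


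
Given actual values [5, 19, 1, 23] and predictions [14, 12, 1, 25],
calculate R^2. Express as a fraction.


Mean(y) = 12. SS_res = 134. SS_tot = 340. R^2 = 1 - 134/(340) = 103/170.

103/170


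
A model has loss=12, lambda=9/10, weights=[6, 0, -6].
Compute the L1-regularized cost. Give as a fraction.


L1 norm = sum(|w|) = 12. J = 12 + 9/10 * 12 = 114/5.

114/5


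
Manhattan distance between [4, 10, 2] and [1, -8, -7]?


d = sum of absolute differences: |4-1|=3 + |10--8|=18 + |2--7|=9 = 30.

30


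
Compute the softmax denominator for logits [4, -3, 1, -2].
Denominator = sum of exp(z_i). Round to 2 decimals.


Denom = e^4=54.5982 + e^-3=0.0498 + e^1=2.7183 + e^-2=0.1353. Sum = 57.5016, which rounds to 57.50.

57.50


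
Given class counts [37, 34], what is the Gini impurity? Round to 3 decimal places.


Total = 71. Proportions: 37/71, 34/71. sum(p_i^2) = 0.5009. Gini = 1 - 0.5009 = 0.4991, which rounds to 0.499.

0.499


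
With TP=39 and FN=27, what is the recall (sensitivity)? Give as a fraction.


Recall = TP / (TP + FN) = 39 / 66 = 13/22.

13/22


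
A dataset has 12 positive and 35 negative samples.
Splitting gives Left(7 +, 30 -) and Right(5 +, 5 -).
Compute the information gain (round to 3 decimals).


H(parent) = 0.8196. H(left) = 0.6998, H(right) = 1.0000. Weighted = (37/47)*0.6998 + (10/47)*1.0000 = 0.7637. IG = 0.8196 - 0.7637 = 0.0559, which rounds to 0.056.

0.056


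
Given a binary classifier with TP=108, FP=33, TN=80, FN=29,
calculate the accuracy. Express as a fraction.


Accuracy = (TP + TN) / (TP + TN + FP + FN) = (108 + 80) / 250 = 94/125.

94/125


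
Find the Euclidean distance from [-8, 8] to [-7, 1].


d = sqrt(sum of squared differences). (-8--7)^2=1, (8-1)^2=49. Sum = 50.

sqrt(50)


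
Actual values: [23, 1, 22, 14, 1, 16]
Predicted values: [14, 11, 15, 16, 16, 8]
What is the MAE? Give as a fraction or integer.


MAE = (1/6) * (|23-14|=9 + |1-11|=10 + |22-15|=7 + |14-16|=2 + |1-16|=15 + |16-8|=8). Sum = 51. MAE = 17/2.

17/2


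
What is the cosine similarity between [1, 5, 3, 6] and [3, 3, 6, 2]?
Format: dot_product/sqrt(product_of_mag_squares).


dot = 48. |a|^2 = 71, |b|^2 = 58. cos = 48/sqrt(4118).

48/sqrt(4118)


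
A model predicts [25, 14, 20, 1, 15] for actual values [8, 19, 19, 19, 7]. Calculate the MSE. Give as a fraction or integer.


MSE = (1/5) * ((8-25)^2=289 + (19-14)^2=25 + (19-20)^2=1 + (19-1)^2=324 + (7-15)^2=64). Sum = 703. MSE = 703/5.

703/5


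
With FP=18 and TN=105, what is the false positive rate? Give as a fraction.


FPR = FP / (FP + TN) = 18 / 123 = 6/41.

6/41


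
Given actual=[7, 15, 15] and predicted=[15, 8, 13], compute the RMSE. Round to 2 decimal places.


MSE = 39.0000. RMSE = sqrt(39.0000) = 6.24.

6.24


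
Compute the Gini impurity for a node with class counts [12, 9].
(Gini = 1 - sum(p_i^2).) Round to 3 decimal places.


Total = 21. Proportions: 12/21, 9/21. sum(p_i^2) = 0.5102. Gini = 1 - 0.5102 = 0.4898, which rounds to 0.490.

0.490


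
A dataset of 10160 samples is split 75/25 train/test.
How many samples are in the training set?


Test set = 10160 * 25% = 2540. Training set = 10160 - 2540 = 7620.

7620


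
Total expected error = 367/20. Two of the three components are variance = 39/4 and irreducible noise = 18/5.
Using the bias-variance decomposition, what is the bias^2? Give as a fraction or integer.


Total error = bias^2 + variance + irreducible noise. So bias^2 = 367/20 - 39/4 - 18/5 = 5.

5


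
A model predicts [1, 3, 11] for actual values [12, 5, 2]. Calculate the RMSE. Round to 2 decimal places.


MSE = 68.6667. RMSE = sqrt(68.6667) = 8.29.

8.29


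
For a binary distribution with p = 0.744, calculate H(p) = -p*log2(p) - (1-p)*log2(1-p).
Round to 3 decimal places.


H = -0.744*log2(0.744) - 0.256*log2(0.256) = 0.821.

0.821


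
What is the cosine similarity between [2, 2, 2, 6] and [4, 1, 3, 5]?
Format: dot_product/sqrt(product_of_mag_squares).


dot = 46. |a|^2 = 48, |b|^2 = 51. cos = 46/sqrt(2448).

46/sqrt(2448)


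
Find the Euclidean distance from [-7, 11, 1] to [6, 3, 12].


d = sqrt(sum of squared differences). (-7-6)^2=169, (11-3)^2=64, (1-12)^2=121. Sum = 354.

sqrt(354)


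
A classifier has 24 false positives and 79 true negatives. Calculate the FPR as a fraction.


FPR = FP / (FP + TN) = 24 / 103 = 24/103.

24/103


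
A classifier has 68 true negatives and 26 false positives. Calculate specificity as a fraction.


Specificity = TN / (TN + FP) = 68 / 94 = 34/47.

34/47


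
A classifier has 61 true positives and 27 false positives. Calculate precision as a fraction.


Precision = TP / (TP + FP) = 61 / 88 = 61/88.

61/88


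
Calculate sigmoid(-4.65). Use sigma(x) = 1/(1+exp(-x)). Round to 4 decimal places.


sigma(-4.65) = 1/(1+e^(4.65)) = 1/(1+104.584986) = 1/105.584986 = 0.0095.

0.0095


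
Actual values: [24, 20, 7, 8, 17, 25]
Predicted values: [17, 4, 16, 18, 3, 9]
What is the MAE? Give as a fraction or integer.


MAE = (1/6) * (|24-17|=7 + |20-4|=16 + |7-16|=9 + |8-18|=10 + |17-3|=14 + |25-9|=16). Sum = 72. MAE = 12.

12


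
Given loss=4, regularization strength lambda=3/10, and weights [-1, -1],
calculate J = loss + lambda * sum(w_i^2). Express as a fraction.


L2 sq norm = sum(w^2) = 2. J = 4 + 3/10 * 2 = 23/5.

23/5


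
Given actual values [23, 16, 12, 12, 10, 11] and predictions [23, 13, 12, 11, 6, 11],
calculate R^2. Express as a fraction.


Mean(y) = 14. SS_res = 26. SS_tot = 118. R^2 = 1 - 26/(118) = 46/59.

46/59


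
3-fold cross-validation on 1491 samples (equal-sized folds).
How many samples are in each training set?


Each validation fold has 1491/3 = 497 samples. Training set = 1491 - 497 = 994.

994


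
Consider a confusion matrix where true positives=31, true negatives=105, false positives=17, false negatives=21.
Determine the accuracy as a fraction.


Accuracy = (TP + TN) / (TP + TN + FP + FN) = (31 + 105) / 174 = 68/87.

68/87


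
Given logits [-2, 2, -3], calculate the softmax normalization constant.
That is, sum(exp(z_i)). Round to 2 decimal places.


Denom = e^-2=0.1353 + e^2=7.3891 + e^-3=0.0498. Sum = 7.5742, which rounds to 7.57.

7.57


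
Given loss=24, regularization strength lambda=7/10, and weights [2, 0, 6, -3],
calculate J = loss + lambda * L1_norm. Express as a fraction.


L1 norm = sum(|w|) = 11. J = 24 + 7/10 * 11 = 317/10.

317/10


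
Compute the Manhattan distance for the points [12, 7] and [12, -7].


d = sum of absolute differences: |12-12|=0 + |7--7|=14 = 14.

14


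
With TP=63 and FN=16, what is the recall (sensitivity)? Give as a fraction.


Recall = TP / (TP + FN) = 63 / 79 = 63/79.

63/79


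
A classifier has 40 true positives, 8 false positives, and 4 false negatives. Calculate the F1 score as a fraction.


Precision = 40/48 = 5/6. Recall = 40/44 = 10/11. F1 = 2*P*R/(P+R) = 20/23.

20/23


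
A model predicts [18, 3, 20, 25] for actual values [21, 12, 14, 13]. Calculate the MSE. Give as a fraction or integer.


MSE = (1/4) * ((21-18)^2=9 + (12-3)^2=81 + (14-20)^2=36 + (13-25)^2=144). Sum = 270. MSE = 135/2.

135/2


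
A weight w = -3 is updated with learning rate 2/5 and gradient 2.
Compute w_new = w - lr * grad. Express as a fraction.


w_new = -3 - 2/5 * 2 = -3 - 4/5 = -19/5.

-19/5


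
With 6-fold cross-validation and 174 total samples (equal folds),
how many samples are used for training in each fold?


Each validation fold has 174/6 = 29 samples. Training set = 174 - 29 = 145.

145


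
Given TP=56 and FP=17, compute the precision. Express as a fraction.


Precision = TP / (TP + FP) = 56 / 73 = 56/73.

56/73


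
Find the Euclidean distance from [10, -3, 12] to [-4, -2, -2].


d = sqrt(sum of squared differences). (10--4)^2=196, (-3--2)^2=1, (12--2)^2=196. Sum = 393.

sqrt(393)


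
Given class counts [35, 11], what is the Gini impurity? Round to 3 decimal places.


Total = 46. Proportions: 35/46, 11/46. sum(p_i^2) = 0.6361. Gini = 1 - 0.6361 = 0.3639, which rounds to 0.364.

0.364


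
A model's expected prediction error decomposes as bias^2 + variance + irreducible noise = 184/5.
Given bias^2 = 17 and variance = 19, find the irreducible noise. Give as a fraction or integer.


Total error = bias^2 + variance + irreducible noise. So irreducible noise = 184/5 - 17 - 19 = 4/5.

4/5


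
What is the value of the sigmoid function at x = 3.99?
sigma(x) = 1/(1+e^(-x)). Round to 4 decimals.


sigma(3.99) = 1/(1+e^(-3.99)) = 1/(1+0.018500) = 1/1.018500 = 0.9818.

0.9818


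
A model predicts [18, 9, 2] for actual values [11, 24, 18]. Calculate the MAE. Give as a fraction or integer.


MAE = (1/3) * (|11-18|=7 + |24-9|=15 + |18-2|=16). Sum = 38. MAE = 38/3.

38/3


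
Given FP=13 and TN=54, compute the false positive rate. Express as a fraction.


FPR = FP / (FP + TN) = 13 / 67 = 13/67.

13/67


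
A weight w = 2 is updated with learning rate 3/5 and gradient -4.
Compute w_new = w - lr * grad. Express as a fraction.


w_new = 2 - 3/5 * -4 = 2 - -12/5 = 22/5.

22/5


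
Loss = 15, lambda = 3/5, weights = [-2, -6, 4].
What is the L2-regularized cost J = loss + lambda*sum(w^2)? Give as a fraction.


L2 sq norm = sum(w^2) = 56. J = 15 + 3/5 * 56 = 243/5.

243/5


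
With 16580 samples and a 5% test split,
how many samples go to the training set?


Test set = 16580 * 5% = 829. Training set = 16580 - 829 = 15751.

15751


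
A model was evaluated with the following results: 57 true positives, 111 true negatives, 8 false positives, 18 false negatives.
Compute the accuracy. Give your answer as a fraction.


Accuracy = (TP + TN) / (TP + TN + FP + FN) = (57 + 111) / 194 = 84/97.

84/97


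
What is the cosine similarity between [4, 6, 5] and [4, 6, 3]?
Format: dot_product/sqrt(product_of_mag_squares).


dot = 67. |a|^2 = 77, |b|^2 = 61. cos = 67/sqrt(4697).

67/sqrt(4697)


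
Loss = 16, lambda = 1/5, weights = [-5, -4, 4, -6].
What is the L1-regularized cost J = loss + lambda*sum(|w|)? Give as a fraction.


L1 norm = sum(|w|) = 19. J = 16 + 1/5 * 19 = 99/5.

99/5


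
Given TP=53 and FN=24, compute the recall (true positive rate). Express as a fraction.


Recall = TP / (TP + FN) = 53 / 77 = 53/77.

53/77


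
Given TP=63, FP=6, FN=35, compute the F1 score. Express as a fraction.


Precision = 63/69 = 21/23. Recall = 63/98 = 9/14. F1 = 2*P*R/(P+R) = 126/167.

126/167


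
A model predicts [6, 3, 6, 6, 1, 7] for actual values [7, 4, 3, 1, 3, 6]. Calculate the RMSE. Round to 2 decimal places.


MSE = 6.8333. RMSE = sqrt(6.8333) = 2.61.

2.61


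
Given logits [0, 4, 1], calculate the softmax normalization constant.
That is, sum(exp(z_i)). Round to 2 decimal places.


Denom = e^0=1.0000 + e^4=54.5982 + e^1=2.7183. Sum = 58.3165, which rounds to 58.32.

58.32


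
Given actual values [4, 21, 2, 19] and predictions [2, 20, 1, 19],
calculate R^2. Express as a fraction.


Mean(y) = 23/2. SS_res = 6. SS_tot = 293. R^2 = 1 - 6/(293) = 287/293.

287/293


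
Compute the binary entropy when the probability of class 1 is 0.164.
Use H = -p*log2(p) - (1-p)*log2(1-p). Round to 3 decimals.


H = -0.164*log2(0.164) - 0.836*log2(0.836) = 0.644.

0.644


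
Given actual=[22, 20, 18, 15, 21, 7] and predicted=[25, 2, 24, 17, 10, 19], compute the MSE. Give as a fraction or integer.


MSE = (1/6) * ((22-25)^2=9 + (20-2)^2=324 + (18-24)^2=36 + (15-17)^2=4 + (21-10)^2=121 + (7-19)^2=144). Sum = 638. MSE = 319/3.

319/3


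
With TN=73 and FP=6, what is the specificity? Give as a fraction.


Specificity = TN / (TN + FP) = 73 / 79 = 73/79.

73/79


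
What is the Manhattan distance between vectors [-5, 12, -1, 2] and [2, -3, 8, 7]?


d = sum of absolute differences: |-5-2|=7 + |12--3|=15 + |-1-8|=9 + |2-7|=5 = 36.

36


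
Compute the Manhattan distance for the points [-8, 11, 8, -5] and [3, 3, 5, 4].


d = sum of absolute differences: |-8-3|=11 + |11-3|=8 + |8-5|=3 + |-5-4|=9 = 31.

31


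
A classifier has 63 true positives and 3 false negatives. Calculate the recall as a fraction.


Recall = TP / (TP + FN) = 63 / 66 = 21/22.

21/22


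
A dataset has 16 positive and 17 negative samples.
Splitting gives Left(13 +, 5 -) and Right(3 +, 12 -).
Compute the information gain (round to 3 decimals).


H(parent) = 0.9993. H(left) = 0.8524, H(right) = 0.7219. Weighted = (18/33)*0.8524 + (15/33)*0.7219 = 0.7931. IG = 0.9993 - 0.7931 = 0.2062, which rounds to 0.206.

0.206


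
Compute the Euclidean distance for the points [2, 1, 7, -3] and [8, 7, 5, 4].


d = sqrt(sum of squared differences). (2-8)^2=36, (1-7)^2=36, (7-5)^2=4, (-3-4)^2=49. Sum = 125.

sqrt(125)


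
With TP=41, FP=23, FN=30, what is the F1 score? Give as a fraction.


Precision = 41/64 = 41/64. Recall = 41/71 = 41/71. F1 = 2*P*R/(P+R) = 82/135.

82/135


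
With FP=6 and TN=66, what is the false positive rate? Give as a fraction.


FPR = FP / (FP + TN) = 6 / 72 = 1/12.

1/12


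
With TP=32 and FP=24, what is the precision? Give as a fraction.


Precision = TP / (TP + FP) = 32 / 56 = 4/7.

4/7


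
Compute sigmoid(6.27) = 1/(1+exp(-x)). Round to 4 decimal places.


sigma(6.27) = 1/(1+e^(-6.27)) = 1/(1+0.001892) = 1/1.001892 = 0.9981.

0.9981
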